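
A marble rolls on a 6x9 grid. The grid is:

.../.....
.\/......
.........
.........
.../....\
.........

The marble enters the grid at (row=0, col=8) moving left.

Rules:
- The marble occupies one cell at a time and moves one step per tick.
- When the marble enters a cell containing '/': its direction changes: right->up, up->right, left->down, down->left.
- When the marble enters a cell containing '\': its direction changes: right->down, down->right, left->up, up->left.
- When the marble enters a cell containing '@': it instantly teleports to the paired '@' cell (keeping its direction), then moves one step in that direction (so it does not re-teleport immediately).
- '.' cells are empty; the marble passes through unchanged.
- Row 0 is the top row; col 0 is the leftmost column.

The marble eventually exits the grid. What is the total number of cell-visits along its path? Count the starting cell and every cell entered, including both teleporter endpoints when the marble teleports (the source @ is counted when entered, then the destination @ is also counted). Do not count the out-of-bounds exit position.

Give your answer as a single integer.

Step 1: enter (0,8), '.' pass, move left to (0,7)
Step 2: enter (0,7), '.' pass, move left to (0,6)
Step 3: enter (0,6), '.' pass, move left to (0,5)
Step 4: enter (0,5), '.' pass, move left to (0,4)
Step 5: enter (0,4), '.' pass, move left to (0,3)
Step 6: enter (0,3), '/' deflects left->down, move down to (1,3)
Step 7: enter (1,3), '.' pass, move down to (2,3)
Step 8: enter (2,3), '.' pass, move down to (3,3)
Step 9: enter (3,3), '.' pass, move down to (4,3)
Step 10: enter (4,3), '/' deflects down->left, move left to (4,2)
Step 11: enter (4,2), '.' pass, move left to (4,1)
Step 12: enter (4,1), '.' pass, move left to (4,0)
Step 13: enter (4,0), '.' pass, move left to (4,-1)
Step 14: at (4,-1) — EXIT via left edge, pos 4
Path length (cell visits): 13

Answer: 13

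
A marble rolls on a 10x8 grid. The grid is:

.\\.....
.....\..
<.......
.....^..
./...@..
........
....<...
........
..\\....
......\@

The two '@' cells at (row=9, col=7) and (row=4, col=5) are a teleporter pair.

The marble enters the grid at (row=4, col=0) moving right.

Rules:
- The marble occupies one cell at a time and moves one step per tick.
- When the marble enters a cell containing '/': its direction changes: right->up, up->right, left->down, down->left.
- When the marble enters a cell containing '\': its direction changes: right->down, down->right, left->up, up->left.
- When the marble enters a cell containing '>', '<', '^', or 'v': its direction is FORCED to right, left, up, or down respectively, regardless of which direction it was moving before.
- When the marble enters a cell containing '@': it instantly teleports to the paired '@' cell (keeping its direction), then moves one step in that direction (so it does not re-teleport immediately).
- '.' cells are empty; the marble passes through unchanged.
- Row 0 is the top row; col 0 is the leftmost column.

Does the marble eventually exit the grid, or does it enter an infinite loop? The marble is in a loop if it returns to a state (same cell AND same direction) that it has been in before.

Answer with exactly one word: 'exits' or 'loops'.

Answer: exits

Derivation:
Step 1: enter (4,0), '.' pass, move right to (4,1)
Step 2: enter (4,1), '/' deflects right->up, move up to (3,1)
Step 3: enter (3,1), '.' pass, move up to (2,1)
Step 4: enter (2,1), '.' pass, move up to (1,1)
Step 5: enter (1,1), '.' pass, move up to (0,1)
Step 6: enter (0,1), '\' deflects up->left, move left to (0,0)
Step 7: enter (0,0), '.' pass, move left to (0,-1)
Step 8: at (0,-1) — EXIT via left edge, pos 0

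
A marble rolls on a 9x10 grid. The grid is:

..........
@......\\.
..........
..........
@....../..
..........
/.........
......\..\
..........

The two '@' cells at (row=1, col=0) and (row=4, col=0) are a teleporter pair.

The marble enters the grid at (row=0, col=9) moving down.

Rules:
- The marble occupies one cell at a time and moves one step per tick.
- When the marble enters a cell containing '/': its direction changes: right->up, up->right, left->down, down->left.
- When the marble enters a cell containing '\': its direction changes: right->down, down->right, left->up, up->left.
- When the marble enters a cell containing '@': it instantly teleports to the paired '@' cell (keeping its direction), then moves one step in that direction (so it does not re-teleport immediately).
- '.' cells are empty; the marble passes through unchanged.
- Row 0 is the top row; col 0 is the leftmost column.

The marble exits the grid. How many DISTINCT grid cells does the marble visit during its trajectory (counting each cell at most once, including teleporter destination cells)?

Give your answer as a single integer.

Step 1: enter (0,9), '.' pass, move down to (1,9)
Step 2: enter (1,9), '.' pass, move down to (2,9)
Step 3: enter (2,9), '.' pass, move down to (3,9)
Step 4: enter (3,9), '.' pass, move down to (4,9)
Step 5: enter (4,9), '.' pass, move down to (5,9)
Step 6: enter (5,9), '.' pass, move down to (6,9)
Step 7: enter (6,9), '.' pass, move down to (7,9)
Step 8: enter (7,9), '\' deflects down->right, move right to (7,10)
Step 9: at (7,10) — EXIT via right edge, pos 7
Distinct cells visited: 8 (path length 8)

Answer: 8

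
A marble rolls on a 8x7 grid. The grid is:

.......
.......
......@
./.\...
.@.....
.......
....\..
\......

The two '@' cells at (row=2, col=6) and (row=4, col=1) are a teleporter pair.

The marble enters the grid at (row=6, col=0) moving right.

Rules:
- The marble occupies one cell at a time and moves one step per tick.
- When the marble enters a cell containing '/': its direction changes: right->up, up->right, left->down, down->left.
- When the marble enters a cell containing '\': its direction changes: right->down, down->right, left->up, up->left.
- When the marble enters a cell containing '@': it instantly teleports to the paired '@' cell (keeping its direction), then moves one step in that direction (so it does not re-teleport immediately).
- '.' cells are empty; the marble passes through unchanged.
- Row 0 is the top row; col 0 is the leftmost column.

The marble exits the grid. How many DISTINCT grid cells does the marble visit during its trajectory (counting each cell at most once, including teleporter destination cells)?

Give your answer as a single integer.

Step 1: enter (6,0), '.' pass, move right to (6,1)
Step 2: enter (6,1), '.' pass, move right to (6,2)
Step 3: enter (6,2), '.' pass, move right to (6,3)
Step 4: enter (6,3), '.' pass, move right to (6,4)
Step 5: enter (6,4), '\' deflects right->down, move down to (7,4)
Step 6: enter (7,4), '.' pass, move down to (8,4)
Step 7: at (8,4) — EXIT via bottom edge, pos 4
Distinct cells visited: 6 (path length 6)

Answer: 6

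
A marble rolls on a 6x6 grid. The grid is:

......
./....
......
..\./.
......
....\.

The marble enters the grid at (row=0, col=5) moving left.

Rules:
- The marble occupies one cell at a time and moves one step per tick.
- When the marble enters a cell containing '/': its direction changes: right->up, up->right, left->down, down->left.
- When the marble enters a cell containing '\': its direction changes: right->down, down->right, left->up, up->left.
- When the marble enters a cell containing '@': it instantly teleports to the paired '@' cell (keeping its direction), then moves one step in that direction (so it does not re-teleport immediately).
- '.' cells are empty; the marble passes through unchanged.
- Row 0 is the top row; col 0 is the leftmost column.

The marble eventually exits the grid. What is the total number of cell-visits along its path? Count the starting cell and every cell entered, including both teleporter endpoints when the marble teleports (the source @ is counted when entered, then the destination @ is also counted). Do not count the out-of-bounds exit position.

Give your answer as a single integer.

Step 1: enter (0,5), '.' pass, move left to (0,4)
Step 2: enter (0,4), '.' pass, move left to (0,3)
Step 3: enter (0,3), '.' pass, move left to (0,2)
Step 4: enter (0,2), '.' pass, move left to (0,1)
Step 5: enter (0,1), '.' pass, move left to (0,0)
Step 6: enter (0,0), '.' pass, move left to (0,-1)
Step 7: at (0,-1) — EXIT via left edge, pos 0
Path length (cell visits): 6

Answer: 6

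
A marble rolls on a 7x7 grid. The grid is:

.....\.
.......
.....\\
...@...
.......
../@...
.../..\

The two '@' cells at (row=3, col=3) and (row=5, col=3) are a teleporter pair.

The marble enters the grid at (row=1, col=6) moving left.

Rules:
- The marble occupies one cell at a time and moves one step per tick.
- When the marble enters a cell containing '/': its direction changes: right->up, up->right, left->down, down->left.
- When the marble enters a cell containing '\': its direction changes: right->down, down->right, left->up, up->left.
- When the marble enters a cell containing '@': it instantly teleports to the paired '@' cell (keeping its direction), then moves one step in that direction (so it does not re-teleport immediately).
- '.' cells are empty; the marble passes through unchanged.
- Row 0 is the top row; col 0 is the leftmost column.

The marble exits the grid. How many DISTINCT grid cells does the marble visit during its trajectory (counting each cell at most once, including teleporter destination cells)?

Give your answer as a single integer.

Step 1: enter (1,6), '.' pass, move left to (1,5)
Step 2: enter (1,5), '.' pass, move left to (1,4)
Step 3: enter (1,4), '.' pass, move left to (1,3)
Step 4: enter (1,3), '.' pass, move left to (1,2)
Step 5: enter (1,2), '.' pass, move left to (1,1)
Step 6: enter (1,1), '.' pass, move left to (1,0)
Step 7: enter (1,0), '.' pass, move left to (1,-1)
Step 8: at (1,-1) — EXIT via left edge, pos 1
Distinct cells visited: 7 (path length 7)

Answer: 7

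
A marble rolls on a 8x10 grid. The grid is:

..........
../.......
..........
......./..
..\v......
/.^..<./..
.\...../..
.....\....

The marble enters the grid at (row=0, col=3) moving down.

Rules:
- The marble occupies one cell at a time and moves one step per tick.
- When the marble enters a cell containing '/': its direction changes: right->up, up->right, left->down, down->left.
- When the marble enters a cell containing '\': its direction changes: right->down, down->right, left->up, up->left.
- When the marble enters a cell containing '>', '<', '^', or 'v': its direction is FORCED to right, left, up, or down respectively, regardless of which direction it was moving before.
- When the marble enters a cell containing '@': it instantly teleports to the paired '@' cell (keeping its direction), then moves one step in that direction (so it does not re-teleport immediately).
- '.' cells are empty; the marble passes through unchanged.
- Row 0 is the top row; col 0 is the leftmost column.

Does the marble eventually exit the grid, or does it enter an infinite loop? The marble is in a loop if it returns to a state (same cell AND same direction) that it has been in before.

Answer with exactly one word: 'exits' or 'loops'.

Step 1: enter (0,3), '.' pass, move down to (1,3)
Step 2: enter (1,3), '.' pass, move down to (2,3)
Step 3: enter (2,3), '.' pass, move down to (3,3)
Step 4: enter (3,3), '.' pass, move down to (4,3)
Step 5: enter (4,3), 'v' forces down->down, move down to (5,3)
Step 6: enter (5,3), '.' pass, move down to (6,3)
Step 7: enter (6,3), '.' pass, move down to (7,3)
Step 8: enter (7,3), '.' pass, move down to (8,3)
Step 9: at (8,3) — EXIT via bottom edge, pos 3

Answer: exits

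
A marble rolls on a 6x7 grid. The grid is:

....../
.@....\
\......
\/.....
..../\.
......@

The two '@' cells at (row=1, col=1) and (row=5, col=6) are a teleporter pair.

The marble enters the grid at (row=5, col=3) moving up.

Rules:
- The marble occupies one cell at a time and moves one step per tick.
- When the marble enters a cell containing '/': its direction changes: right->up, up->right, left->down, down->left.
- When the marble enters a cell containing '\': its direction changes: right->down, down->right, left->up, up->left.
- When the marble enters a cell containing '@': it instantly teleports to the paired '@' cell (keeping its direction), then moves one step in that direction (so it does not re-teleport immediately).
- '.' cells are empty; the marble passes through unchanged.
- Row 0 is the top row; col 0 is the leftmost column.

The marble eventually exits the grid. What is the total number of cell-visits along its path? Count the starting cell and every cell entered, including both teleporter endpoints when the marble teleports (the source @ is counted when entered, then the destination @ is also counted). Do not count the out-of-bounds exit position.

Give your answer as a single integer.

Step 1: enter (5,3), '.' pass, move up to (4,3)
Step 2: enter (4,3), '.' pass, move up to (3,3)
Step 3: enter (3,3), '.' pass, move up to (2,3)
Step 4: enter (2,3), '.' pass, move up to (1,3)
Step 5: enter (1,3), '.' pass, move up to (0,3)
Step 6: enter (0,3), '.' pass, move up to (-1,3)
Step 7: at (-1,3) — EXIT via top edge, pos 3
Path length (cell visits): 6

Answer: 6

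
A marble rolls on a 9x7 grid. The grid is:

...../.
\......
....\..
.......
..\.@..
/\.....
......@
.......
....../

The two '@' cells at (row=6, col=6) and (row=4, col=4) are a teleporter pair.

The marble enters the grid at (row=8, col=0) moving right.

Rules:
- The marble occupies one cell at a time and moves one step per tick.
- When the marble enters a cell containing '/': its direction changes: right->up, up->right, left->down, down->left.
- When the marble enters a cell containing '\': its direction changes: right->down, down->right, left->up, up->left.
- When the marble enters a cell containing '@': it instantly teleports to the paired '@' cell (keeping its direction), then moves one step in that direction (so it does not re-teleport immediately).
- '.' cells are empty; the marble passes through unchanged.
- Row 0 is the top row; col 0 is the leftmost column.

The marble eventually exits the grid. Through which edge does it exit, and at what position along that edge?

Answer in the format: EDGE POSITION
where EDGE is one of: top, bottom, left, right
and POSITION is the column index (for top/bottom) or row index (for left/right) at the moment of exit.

Step 1: enter (8,0), '.' pass, move right to (8,1)
Step 2: enter (8,1), '.' pass, move right to (8,2)
Step 3: enter (8,2), '.' pass, move right to (8,3)
Step 4: enter (8,3), '.' pass, move right to (8,4)
Step 5: enter (8,4), '.' pass, move right to (8,5)
Step 6: enter (8,5), '.' pass, move right to (8,6)
Step 7: enter (8,6), '/' deflects right->up, move up to (7,6)
Step 8: enter (7,6), '.' pass, move up to (6,6)
Step 9: enter (6,6), '@' teleport (6,6)->(4,4), also enter (4,4), move up to (3,4)
Step 10: enter (3,4), '.' pass, move up to (2,4)
Step 11: enter (2,4), '\' deflects up->left, move left to (2,3)
Step 12: enter (2,3), '.' pass, move left to (2,2)
Step 13: enter (2,2), '.' pass, move left to (2,1)
Step 14: enter (2,1), '.' pass, move left to (2,0)
Step 15: enter (2,0), '.' pass, move left to (2,-1)
Step 16: at (2,-1) — EXIT via left edge, pos 2

Answer: left 2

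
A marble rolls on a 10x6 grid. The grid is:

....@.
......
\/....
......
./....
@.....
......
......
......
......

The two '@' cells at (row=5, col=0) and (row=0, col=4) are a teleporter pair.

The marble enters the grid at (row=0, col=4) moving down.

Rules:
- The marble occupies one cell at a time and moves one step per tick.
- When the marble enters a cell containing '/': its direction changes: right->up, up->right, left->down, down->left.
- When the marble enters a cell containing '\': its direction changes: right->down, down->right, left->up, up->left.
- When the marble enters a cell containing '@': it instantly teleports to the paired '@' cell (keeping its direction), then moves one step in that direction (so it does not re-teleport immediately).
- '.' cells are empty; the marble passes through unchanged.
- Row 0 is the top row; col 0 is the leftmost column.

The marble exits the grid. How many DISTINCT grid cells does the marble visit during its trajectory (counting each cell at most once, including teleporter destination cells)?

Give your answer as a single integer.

Step 1: enter (0,4), '@' teleport (0,4)->(5,0), also enter (5,0), move down to (6,0)
Step 2: enter (6,0), '.' pass, move down to (7,0)
Step 3: enter (7,0), '.' pass, move down to (8,0)
Step 4: enter (8,0), '.' pass, move down to (9,0)
Step 5: enter (9,0), '.' pass, move down to (10,0)
Step 6: at (10,0) — EXIT via bottom edge, pos 0
Distinct cells visited: 6 (path length 6)

Answer: 6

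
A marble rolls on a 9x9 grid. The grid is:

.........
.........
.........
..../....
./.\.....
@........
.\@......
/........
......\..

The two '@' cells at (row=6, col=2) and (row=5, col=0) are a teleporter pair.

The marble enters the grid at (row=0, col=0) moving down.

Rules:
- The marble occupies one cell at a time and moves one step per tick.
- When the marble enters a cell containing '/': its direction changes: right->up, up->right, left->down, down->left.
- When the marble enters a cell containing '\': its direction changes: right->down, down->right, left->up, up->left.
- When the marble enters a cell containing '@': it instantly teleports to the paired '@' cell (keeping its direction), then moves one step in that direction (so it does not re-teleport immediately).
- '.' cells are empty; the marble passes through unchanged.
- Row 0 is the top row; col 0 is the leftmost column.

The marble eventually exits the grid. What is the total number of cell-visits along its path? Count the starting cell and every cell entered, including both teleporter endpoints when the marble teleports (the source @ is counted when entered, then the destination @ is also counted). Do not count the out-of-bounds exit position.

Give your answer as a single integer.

Answer: 9

Derivation:
Step 1: enter (0,0), '.' pass, move down to (1,0)
Step 2: enter (1,0), '.' pass, move down to (2,0)
Step 3: enter (2,0), '.' pass, move down to (3,0)
Step 4: enter (3,0), '.' pass, move down to (4,0)
Step 5: enter (4,0), '.' pass, move down to (5,0)
Step 6: enter (5,0), '@' teleport (5,0)->(6,2), also enter (6,2), move down to (7,2)
Step 7: enter (7,2), '.' pass, move down to (8,2)
Step 8: enter (8,2), '.' pass, move down to (9,2)
Step 9: at (9,2) — EXIT via bottom edge, pos 2
Path length (cell visits): 9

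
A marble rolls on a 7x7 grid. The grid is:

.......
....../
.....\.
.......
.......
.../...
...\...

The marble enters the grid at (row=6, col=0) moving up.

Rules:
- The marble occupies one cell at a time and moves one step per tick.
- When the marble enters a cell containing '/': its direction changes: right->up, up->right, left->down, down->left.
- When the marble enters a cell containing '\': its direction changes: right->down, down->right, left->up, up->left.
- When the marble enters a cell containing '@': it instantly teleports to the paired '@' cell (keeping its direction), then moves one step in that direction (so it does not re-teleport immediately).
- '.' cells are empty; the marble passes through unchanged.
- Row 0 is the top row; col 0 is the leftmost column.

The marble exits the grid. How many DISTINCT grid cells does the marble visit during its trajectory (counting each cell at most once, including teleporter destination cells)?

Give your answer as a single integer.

Step 1: enter (6,0), '.' pass, move up to (5,0)
Step 2: enter (5,0), '.' pass, move up to (4,0)
Step 3: enter (4,0), '.' pass, move up to (3,0)
Step 4: enter (3,0), '.' pass, move up to (2,0)
Step 5: enter (2,0), '.' pass, move up to (1,0)
Step 6: enter (1,0), '.' pass, move up to (0,0)
Step 7: enter (0,0), '.' pass, move up to (-1,0)
Step 8: at (-1,0) — EXIT via top edge, pos 0
Distinct cells visited: 7 (path length 7)

Answer: 7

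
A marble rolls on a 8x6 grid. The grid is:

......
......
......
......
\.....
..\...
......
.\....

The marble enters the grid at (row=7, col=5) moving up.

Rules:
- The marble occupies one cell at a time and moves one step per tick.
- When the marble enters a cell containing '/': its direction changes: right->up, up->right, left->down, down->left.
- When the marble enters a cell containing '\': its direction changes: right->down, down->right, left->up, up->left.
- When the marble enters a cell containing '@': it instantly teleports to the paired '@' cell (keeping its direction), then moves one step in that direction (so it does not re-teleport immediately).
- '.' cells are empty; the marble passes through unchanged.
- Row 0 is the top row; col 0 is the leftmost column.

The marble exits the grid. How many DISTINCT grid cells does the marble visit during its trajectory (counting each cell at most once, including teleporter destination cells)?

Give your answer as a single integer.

Step 1: enter (7,5), '.' pass, move up to (6,5)
Step 2: enter (6,5), '.' pass, move up to (5,5)
Step 3: enter (5,5), '.' pass, move up to (4,5)
Step 4: enter (4,5), '.' pass, move up to (3,5)
Step 5: enter (3,5), '.' pass, move up to (2,5)
Step 6: enter (2,5), '.' pass, move up to (1,5)
Step 7: enter (1,5), '.' pass, move up to (0,5)
Step 8: enter (0,5), '.' pass, move up to (-1,5)
Step 9: at (-1,5) — EXIT via top edge, pos 5
Distinct cells visited: 8 (path length 8)

Answer: 8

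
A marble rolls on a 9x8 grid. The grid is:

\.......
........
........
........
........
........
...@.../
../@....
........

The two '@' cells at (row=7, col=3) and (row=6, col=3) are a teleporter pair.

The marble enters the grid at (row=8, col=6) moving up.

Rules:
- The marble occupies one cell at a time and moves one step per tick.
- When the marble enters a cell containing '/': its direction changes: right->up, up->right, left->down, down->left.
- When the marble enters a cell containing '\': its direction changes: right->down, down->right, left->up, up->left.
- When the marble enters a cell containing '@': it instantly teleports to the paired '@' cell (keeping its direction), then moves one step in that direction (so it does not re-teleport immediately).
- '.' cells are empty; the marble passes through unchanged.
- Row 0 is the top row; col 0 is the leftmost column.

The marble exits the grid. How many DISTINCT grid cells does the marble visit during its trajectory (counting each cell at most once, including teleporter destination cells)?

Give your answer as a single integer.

Step 1: enter (8,6), '.' pass, move up to (7,6)
Step 2: enter (7,6), '.' pass, move up to (6,6)
Step 3: enter (6,6), '.' pass, move up to (5,6)
Step 4: enter (5,6), '.' pass, move up to (4,6)
Step 5: enter (4,6), '.' pass, move up to (3,6)
Step 6: enter (3,6), '.' pass, move up to (2,6)
Step 7: enter (2,6), '.' pass, move up to (1,6)
Step 8: enter (1,6), '.' pass, move up to (0,6)
Step 9: enter (0,6), '.' pass, move up to (-1,6)
Step 10: at (-1,6) — EXIT via top edge, pos 6
Distinct cells visited: 9 (path length 9)

Answer: 9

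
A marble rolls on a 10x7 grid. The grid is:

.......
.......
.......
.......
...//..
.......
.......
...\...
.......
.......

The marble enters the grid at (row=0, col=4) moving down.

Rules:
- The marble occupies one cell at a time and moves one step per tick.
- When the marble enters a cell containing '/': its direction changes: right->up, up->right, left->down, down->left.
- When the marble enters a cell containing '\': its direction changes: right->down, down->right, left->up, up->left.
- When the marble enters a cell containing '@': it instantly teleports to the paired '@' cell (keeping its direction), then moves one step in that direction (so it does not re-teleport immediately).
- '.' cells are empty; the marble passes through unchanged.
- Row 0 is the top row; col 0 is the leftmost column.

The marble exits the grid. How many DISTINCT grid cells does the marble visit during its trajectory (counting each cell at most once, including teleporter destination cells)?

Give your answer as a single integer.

Step 1: enter (0,4), '.' pass, move down to (1,4)
Step 2: enter (1,4), '.' pass, move down to (2,4)
Step 3: enter (2,4), '.' pass, move down to (3,4)
Step 4: enter (3,4), '.' pass, move down to (4,4)
Step 5: enter (4,4), '/' deflects down->left, move left to (4,3)
Step 6: enter (4,3), '/' deflects left->down, move down to (5,3)
Step 7: enter (5,3), '.' pass, move down to (6,3)
Step 8: enter (6,3), '.' pass, move down to (7,3)
Step 9: enter (7,3), '\' deflects down->right, move right to (7,4)
Step 10: enter (7,4), '.' pass, move right to (7,5)
Step 11: enter (7,5), '.' pass, move right to (7,6)
Step 12: enter (7,6), '.' pass, move right to (7,7)
Step 13: at (7,7) — EXIT via right edge, pos 7
Distinct cells visited: 12 (path length 12)

Answer: 12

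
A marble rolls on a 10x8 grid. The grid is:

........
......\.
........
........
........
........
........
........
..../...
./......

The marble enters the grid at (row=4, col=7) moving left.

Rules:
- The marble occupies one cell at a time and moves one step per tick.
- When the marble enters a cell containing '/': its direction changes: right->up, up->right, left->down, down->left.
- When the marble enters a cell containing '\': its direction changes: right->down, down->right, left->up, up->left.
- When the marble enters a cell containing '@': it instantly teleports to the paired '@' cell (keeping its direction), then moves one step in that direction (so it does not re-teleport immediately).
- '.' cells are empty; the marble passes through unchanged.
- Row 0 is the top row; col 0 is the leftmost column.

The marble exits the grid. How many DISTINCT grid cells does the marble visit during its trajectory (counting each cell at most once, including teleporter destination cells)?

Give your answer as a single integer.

Step 1: enter (4,7), '.' pass, move left to (4,6)
Step 2: enter (4,6), '.' pass, move left to (4,5)
Step 3: enter (4,5), '.' pass, move left to (4,4)
Step 4: enter (4,4), '.' pass, move left to (4,3)
Step 5: enter (4,3), '.' pass, move left to (4,2)
Step 6: enter (4,2), '.' pass, move left to (4,1)
Step 7: enter (4,1), '.' pass, move left to (4,0)
Step 8: enter (4,0), '.' pass, move left to (4,-1)
Step 9: at (4,-1) — EXIT via left edge, pos 4
Distinct cells visited: 8 (path length 8)

Answer: 8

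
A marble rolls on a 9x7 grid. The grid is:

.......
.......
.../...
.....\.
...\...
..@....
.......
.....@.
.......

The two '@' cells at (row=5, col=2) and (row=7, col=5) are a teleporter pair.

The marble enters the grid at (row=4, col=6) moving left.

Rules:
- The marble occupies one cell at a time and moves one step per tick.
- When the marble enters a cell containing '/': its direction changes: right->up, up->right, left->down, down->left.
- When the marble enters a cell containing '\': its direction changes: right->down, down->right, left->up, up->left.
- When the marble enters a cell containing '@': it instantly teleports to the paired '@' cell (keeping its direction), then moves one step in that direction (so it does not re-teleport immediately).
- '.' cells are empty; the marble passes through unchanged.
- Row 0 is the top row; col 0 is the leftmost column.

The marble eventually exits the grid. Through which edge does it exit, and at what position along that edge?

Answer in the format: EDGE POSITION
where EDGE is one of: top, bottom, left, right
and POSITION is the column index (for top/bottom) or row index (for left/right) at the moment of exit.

Answer: right 2

Derivation:
Step 1: enter (4,6), '.' pass, move left to (4,5)
Step 2: enter (4,5), '.' pass, move left to (4,4)
Step 3: enter (4,4), '.' pass, move left to (4,3)
Step 4: enter (4,3), '\' deflects left->up, move up to (3,3)
Step 5: enter (3,3), '.' pass, move up to (2,3)
Step 6: enter (2,3), '/' deflects up->right, move right to (2,4)
Step 7: enter (2,4), '.' pass, move right to (2,5)
Step 8: enter (2,5), '.' pass, move right to (2,6)
Step 9: enter (2,6), '.' pass, move right to (2,7)
Step 10: at (2,7) — EXIT via right edge, pos 2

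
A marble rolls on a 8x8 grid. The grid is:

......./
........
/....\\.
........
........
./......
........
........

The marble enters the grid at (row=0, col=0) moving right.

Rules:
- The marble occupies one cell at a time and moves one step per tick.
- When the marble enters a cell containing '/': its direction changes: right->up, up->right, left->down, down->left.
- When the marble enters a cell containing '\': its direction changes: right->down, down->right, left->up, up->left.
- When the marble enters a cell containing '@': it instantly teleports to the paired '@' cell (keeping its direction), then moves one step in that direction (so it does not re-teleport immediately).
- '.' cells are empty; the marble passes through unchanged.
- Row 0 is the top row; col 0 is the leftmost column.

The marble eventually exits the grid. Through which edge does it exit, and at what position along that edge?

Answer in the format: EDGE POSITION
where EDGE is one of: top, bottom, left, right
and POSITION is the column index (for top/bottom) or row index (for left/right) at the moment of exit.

Step 1: enter (0,0), '.' pass, move right to (0,1)
Step 2: enter (0,1), '.' pass, move right to (0,2)
Step 3: enter (0,2), '.' pass, move right to (0,3)
Step 4: enter (0,3), '.' pass, move right to (0,4)
Step 5: enter (0,4), '.' pass, move right to (0,5)
Step 6: enter (0,5), '.' pass, move right to (0,6)
Step 7: enter (0,6), '.' pass, move right to (0,7)
Step 8: enter (0,7), '/' deflects right->up, move up to (-1,7)
Step 9: at (-1,7) — EXIT via top edge, pos 7

Answer: top 7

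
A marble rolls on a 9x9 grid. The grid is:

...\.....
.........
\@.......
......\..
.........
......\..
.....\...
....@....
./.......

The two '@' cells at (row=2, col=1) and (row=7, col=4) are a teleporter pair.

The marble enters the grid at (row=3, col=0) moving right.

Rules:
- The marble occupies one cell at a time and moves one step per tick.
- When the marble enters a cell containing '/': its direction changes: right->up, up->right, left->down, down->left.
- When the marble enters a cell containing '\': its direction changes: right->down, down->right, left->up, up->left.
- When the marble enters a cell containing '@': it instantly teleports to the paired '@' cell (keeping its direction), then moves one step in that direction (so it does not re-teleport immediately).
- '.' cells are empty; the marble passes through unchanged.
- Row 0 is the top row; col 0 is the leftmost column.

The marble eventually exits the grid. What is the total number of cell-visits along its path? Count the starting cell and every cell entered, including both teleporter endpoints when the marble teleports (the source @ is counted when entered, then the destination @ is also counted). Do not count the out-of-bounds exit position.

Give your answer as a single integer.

Step 1: enter (3,0), '.' pass, move right to (3,1)
Step 2: enter (3,1), '.' pass, move right to (3,2)
Step 3: enter (3,2), '.' pass, move right to (3,3)
Step 4: enter (3,3), '.' pass, move right to (3,4)
Step 5: enter (3,4), '.' pass, move right to (3,5)
Step 6: enter (3,5), '.' pass, move right to (3,6)
Step 7: enter (3,6), '\' deflects right->down, move down to (4,6)
Step 8: enter (4,6), '.' pass, move down to (5,6)
Step 9: enter (5,6), '\' deflects down->right, move right to (5,7)
Step 10: enter (5,7), '.' pass, move right to (5,8)
Step 11: enter (5,8), '.' pass, move right to (5,9)
Step 12: at (5,9) — EXIT via right edge, pos 5
Path length (cell visits): 11

Answer: 11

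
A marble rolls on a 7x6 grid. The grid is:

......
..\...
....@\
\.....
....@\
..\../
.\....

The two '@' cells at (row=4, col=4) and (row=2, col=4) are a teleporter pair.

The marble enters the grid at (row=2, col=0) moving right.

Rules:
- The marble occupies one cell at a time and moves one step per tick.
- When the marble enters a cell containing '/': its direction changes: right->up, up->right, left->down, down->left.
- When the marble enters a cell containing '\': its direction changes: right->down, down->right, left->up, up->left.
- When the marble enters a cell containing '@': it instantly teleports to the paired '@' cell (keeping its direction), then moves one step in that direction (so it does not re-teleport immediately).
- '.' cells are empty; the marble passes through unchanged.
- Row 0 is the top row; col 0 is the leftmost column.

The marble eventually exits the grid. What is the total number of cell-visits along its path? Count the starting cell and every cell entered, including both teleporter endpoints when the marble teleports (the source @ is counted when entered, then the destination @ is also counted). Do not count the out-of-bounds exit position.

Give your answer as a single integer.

Answer: 17

Derivation:
Step 1: enter (2,0), '.' pass, move right to (2,1)
Step 2: enter (2,1), '.' pass, move right to (2,2)
Step 3: enter (2,2), '.' pass, move right to (2,3)
Step 4: enter (2,3), '.' pass, move right to (2,4)
Step 5: enter (2,4), '@' teleport (2,4)->(4,4), also enter (4,4), move right to (4,5)
Step 6: enter (4,5), '\' deflects right->down, move down to (5,5)
Step 7: enter (5,5), '/' deflects down->left, move left to (5,4)
Step 8: enter (5,4), '.' pass, move left to (5,3)
Step 9: enter (5,3), '.' pass, move left to (5,2)
Step 10: enter (5,2), '\' deflects left->up, move up to (4,2)
Step 11: enter (4,2), '.' pass, move up to (3,2)
Step 12: enter (3,2), '.' pass, move up to (2,2)
Step 13: enter (2,2), '.' pass, move up to (1,2)
Step 14: enter (1,2), '\' deflects up->left, move left to (1,1)
Step 15: enter (1,1), '.' pass, move left to (1,0)
Step 16: enter (1,0), '.' pass, move left to (1,-1)
Step 17: at (1,-1) — EXIT via left edge, pos 1
Path length (cell visits): 17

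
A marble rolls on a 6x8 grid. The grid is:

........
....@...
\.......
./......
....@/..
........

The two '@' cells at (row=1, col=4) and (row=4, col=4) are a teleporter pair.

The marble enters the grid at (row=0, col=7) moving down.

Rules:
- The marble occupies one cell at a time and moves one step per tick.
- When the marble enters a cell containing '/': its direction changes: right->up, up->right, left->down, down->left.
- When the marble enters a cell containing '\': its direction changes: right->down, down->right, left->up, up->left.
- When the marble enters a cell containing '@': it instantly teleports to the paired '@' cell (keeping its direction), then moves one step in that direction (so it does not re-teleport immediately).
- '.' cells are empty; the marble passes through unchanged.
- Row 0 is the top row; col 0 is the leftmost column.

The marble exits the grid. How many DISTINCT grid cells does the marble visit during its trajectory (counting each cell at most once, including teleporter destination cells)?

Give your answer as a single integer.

Step 1: enter (0,7), '.' pass, move down to (1,7)
Step 2: enter (1,7), '.' pass, move down to (2,7)
Step 3: enter (2,7), '.' pass, move down to (3,7)
Step 4: enter (3,7), '.' pass, move down to (4,7)
Step 5: enter (4,7), '.' pass, move down to (5,7)
Step 6: enter (5,7), '.' pass, move down to (6,7)
Step 7: at (6,7) — EXIT via bottom edge, pos 7
Distinct cells visited: 6 (path length 6)

Answer: 6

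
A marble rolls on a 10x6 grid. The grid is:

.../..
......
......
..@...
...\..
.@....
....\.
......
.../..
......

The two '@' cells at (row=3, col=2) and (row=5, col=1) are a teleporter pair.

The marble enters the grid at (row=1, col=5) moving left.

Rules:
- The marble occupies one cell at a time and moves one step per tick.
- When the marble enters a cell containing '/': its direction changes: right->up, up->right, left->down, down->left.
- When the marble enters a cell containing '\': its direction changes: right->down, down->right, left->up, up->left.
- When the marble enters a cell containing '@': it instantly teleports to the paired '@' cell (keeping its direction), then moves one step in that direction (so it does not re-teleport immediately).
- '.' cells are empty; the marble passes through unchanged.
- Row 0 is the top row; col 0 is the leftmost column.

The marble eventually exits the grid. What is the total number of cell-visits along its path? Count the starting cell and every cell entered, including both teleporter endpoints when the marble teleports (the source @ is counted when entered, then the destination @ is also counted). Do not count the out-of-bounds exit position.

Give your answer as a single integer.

Answer: 6

Derivation:
Step 1: enter (1,5), '.' pass, move left to (1,4)
Step 2: enter (1,4), '.' pass, move left to (1,3)
Step 3: enter (1,3), '.' pass, move left to (1,2)
Step 4: enter (1,2), '.' pass, move left to (1,1)
Step 5: enter (1,1), '.' pass, move left to (1,0)
Step 6: enter (1,0), '.' pass, move left to (1,-1)
Step 7: at (1,-1) — EXIT via left edge, pos 1
Path length (cell visits): 6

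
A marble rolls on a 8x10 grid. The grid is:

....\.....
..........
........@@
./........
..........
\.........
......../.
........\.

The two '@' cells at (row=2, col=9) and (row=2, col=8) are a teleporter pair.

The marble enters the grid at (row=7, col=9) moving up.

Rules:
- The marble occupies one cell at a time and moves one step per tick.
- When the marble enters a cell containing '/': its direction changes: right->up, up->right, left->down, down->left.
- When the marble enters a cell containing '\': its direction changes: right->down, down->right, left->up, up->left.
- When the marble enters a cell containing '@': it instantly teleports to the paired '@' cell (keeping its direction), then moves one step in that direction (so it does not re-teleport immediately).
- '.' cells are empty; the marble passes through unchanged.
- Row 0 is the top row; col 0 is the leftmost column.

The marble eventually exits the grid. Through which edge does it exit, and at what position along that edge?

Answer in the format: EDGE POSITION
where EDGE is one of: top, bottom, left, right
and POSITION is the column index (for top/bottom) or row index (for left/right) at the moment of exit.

Step 1: enter (7,9), '.' pass, move up to (6,9)
Step 2: enter (6,9), '.' pass, move up to (5,9)
Step 3: enter (5,9), '.' pass, move up to (4,9)
Step 4: enter (4,9), '.' pass, move up to (3,9)
Step 5: enter (3,9), '.' pass, move up to (2,9)
Step 6: enter (2,9), '@' teleport (2,9)->(2,8), also enter (2,8), move up to (1,8)
Step 7: enter (1,8), '.' pass, move up to (0,8)
Step 8: enter (0,8), '.' pass, move up to (-1,8)
Step 9: at (-1,8) — EXIT via top edge, pos 8

Answer: top 8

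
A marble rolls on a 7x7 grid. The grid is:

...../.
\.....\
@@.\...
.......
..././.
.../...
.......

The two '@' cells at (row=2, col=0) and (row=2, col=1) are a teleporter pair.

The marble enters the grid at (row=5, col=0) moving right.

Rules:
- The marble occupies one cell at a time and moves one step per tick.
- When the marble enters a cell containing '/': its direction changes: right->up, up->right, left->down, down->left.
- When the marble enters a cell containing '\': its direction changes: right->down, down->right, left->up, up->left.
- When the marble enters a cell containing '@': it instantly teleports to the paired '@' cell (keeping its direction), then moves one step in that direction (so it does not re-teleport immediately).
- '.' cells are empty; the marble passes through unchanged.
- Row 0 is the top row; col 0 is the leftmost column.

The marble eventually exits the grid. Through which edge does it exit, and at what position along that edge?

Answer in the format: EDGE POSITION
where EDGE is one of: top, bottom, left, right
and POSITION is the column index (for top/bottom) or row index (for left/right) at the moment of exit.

Answer: right 0

Derivation:
Step 1: enter (5,0), '.' pass, move right to (5,1)
Step 2: enter (5,1), '.' pass, move right to (5,2)
Step 3: enter (5,2), '.' pass, move right to (5,3)
Step 4: enter (5,3), '/' deflects right->up, move up to (4,3)
Step 5: enter (4,3), '/' deflects up->right, move right to (4,4)
Step 6: enter (4,4), '.' pass, move right to (4,5)
Step 7: enter (4,5), '/' deflects right->up, move up to (3,5)
Step 8: enter (3,5), '.' pass, move up to (2,5)
Step 9: enter (2,5), '.' pass, move up to (1,5)
Step 10: enter (1,5), '.' pass, move up to (0,5)
Step 11: enter (0,5), '/' deflects up->right, move right to (0,6)
Step 12: enter (0,6), '.' pass, move right to (0,7)
Step 13: at (0,7) — EXIT via right edge, pos 0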